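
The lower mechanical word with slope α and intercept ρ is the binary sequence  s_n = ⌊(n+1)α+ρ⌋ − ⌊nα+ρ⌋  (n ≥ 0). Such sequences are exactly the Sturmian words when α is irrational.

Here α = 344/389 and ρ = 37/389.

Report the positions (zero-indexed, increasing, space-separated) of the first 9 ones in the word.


n=0: ⌊381/389⌋−⌊37/389⌋ = 0−0 = 0
n=1: ⌊725/389⌋−⌊381/389⌋ = 1−0 = 1  ← one
n=2: ⌊1069/389⌋−⌊725/389⌋ = 2−1 = 1  ← one
n=3: ⌊1413/389⌋−⌊1069/389⌋ = 3−2 = 1  ← one
n=4: ⌊1757/389⌋−⌊1413/389⌋ = 4−3 = 1  ← one
n=5: ⌊2101/389⌋−⌊1757/389⌋ = 5−4 = 1  ← one
n=6: ⌊2445/389⌋−⌊2101/389⌋ = 6−5 = 1  ← one
n=7: ⌊2789/389⌋−⌊2445/389⌋ = 7−6 = 1  ← one
n=8: ⌊3133/389⌋−⌊2789/389⌋ = 8−7 = 1  ← one
n=9: ⌊3477/389⌋−⌊3133/389⌋ = 8−8 = 0
n=10: ⌊3821/389⌋−⌊3477/389⌋ = 9−8 = 1  ← one
positions of the first 9 ones: 1 2 3 4 5 6 7 8 10

1 2 3 4 5 6 7 8 10


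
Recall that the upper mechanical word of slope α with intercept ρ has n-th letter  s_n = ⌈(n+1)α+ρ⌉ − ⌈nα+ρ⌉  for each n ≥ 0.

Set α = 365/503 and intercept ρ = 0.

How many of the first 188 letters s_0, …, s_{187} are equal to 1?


#1s = Σ_{n=0}^{187} s_n = Σ_{n=0}^{187} (⌈(n+1)α+ρ⌉ − ⌈nα+ρ⌉)
the sum telescopes: every ⌈nα+ρ⌉ with 0 < n < 188 appears once with + and once with −, leaving ⌈188α+ρ⌉ − ⌈0·α+ρ⌉
188α + ρ = (188·365) / 503 = 68620/503
ρ = 0/503
⌈68620/503⌉ = 137,  ⌈0/503⌉ = 0
#1s = 137 − 0 = 137

137


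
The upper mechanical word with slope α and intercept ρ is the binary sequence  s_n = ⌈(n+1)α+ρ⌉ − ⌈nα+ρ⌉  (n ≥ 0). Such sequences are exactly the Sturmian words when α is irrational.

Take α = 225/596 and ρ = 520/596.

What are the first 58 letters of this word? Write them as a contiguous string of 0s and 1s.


1010010010100100101001001010010010100100101001001010010100

n=0: ⌈(1·225+520)/596⌉ − ⌈(0·225+520)/596⌉ = ⌈745/596⌉ − ⌈520/596⌉ = 2 − 1 = 1
n=1: ⌈(2·225+520)/596⌉ − ⌈(1·225+520)/596⌉ = ⌈970/596⌉ − ⌈745/596⌉ = 2 − 2 = 0
n=2: ⌈(3·225+520)/596⌉ − ⌈(2·225+520)/596⌉ = ⌈1195/596⌉ − ⌈970/596⌉ = 3 − 2 = 1
n=3: ⌈(4·225+520)/596⌉ − ⌈(3·225+520)/596⌉ = ⌈1420/596⌉ − ⌈1195/596⌉ = 3 − 3 = 0
n=4: ⌈(5·225+520)/596⌉ − ⌈(4·225+520)/596⌉ = ⌈1645/596⌉ − ⌈1420/596⌉ = 3 − 3 = 0
n=5: ⌈(6·225+520)/596⌉ − ⌈(5·225+520)/596⌉ = ⌈1870/596⌉ − ⌈1645/596⌉ = 4 − 3 = 1
n=6: ⌈(7·225+520)/596⌉ − ⌈(6·225+520)/596⌉ = ⌈2095/596⌉ − ⌈1870/596⌉ = 4 − 4 = 0
n=7: ⌈(8·225+520)/596⌉ − ⌈(7·225+520)/596⌉ = ⌈2320/596⌉ − ⌈2095/596⌉ = 4 − 4 = 0
n=8: ⌈(9·225+520)/596⌉ − ⌈(8·225+520)/596⌉ = ⌈2545/596⌉ − ⌈2320/596⌉ = 5 − 4 = 1
n=9: ⌈(10·225+520)/596⌉ − ⌈(9·225+520)/596⌉ = ⌈2770/596⌉ − ⌈2545/596⌉ = 5 − 5 = 0
n=10: ⌈(11·225+520)/596⌉ − ⌈(10·225+520)/596⌉ = ⌈2995/596⌉ − ⌈2770/596⌉ = 6 − 5 = 1
n=11: ⌈(12·225+520)/596⌉ − ⌈(11·225+520)/596⌉ = ⌈3220/596⌉ − ⌈2995/596⌉ = 6 − 6 = 0
n=12: ⌈(13·225+520)/596⌉ − ⌈(12·225+520)/596⌉ = ⌈3445/596⌉ − ⌈3220/596⌉ = 6 − 6 = 0
n=13: ⌈(14·225+520)/596⌉ − ⌈(13·225+520)/596⌉ = ⌈3670/596⌉ − ⌈3445/596⌉ = 7 − 6 = 1
n=14: ⌈(15·225+520)/596⌉ − ⌈(14·225+520)/596⌉ = ⌈3895/596⌉ − ⌈3670/596⌉ = 7 − 7 = 0
n=15: ⌈(16·225+520)/596⌉ − ⌈(15·225+520)/596⌉ = ⌈4120/596⌉ − ⌈3895/596⌉ = 7 − 7 = 0
n=16: ⌈(17·225+520)/596⌉ − ⌈(16·225+520)/596⌉ = ⌈4345/596⌉ − ⌈4120/596⌉ = 8 − 7 = 1
n=17: ⌈(18·225+520)/596⌉ − ⌈(17·225+520)/596⌉ = ⌈4570/596⌉ − ⌈4345/596⌉ = 8 − 8 = 0
n=18: ⌈(19·225+520)/596⌉ − ⌈(18·225+520)/596⌉ = ⌈4795/596⌉ − ⌈4570/596⌉ = 9 − 8 = 1
n=19: ⌈(20·225+520)/596⌉ − ⌈(19·225+520)/596⌉ = ⌈5020/596⌉ − ⌈4795/596⌉ = 9 − 9 = 0
n=20: ⌈(21·225+520)/596⌉ − ⌈(20·225+520)/596⌉ = ⌈5245/596⌉ − ⌈5020/596⌉ = 9 − 9 = 0
n=21: ⌈(22·225+520)/596⌉ − ⌈(21·225+520)/596⌉ = ⌈5470/596⌉ − ⌈5245/596⌉ = 10 − 9 = 1
n=22: ⌈(23·225+520)/596⌉ − ⌈(22·225+520)/596⌉ = ⌈5695/596⌉ − ⌈5470/596⌉ = 10 − 10 = 0
n=23: ⌈(24·225+520)/596⌉ − ⌈(23·225+520)/596⌉ = ⌈5920/596⌉ − ⌈5695/596⌉ = 10 − 10 = 0
n=24: ⌈(25·225+520)/596⌉ − ⌈(24·225+520)/596⌉ = ⌈6145/596⌉ − ⌈5920/596⌉ = 11 − 10 = 1
n=25: ⌈(26·225+520)/596⌉ − ⌈(25·225+520)/596⌉ = ⌈6370/596⌉ − ⌈6145/596⌉ = 11 − 11 = 0
n=26: ⌈(27·225+520)/596⌉ − ⌈(26·225+520)/596⌉ = ⌈6595/596⌉ − ⌈6370/596⌉ = 12 − 11 = 1
n=27: ⌈(28·225+520)/596⌉ − ⌈(27·225+520)/596⌉ = ⌈6820/596⌉ − ⌈6595/596⌉ = 12 − 12 = 0
n=28: ⌈(29·225+520)/596⌉ − ⌈(28·225+520)/596⌉ = ⌈7045/596⌉ − ⌈6820/596⌉ = 12 − 12 = 0
n=29: ⌈(30·225+520)/596⌉ − ⌈(29·225+520)/596⌉ = ⌈7270/596⌉ − ⌈7045/596⌉ = 13 − 12 = 1
n=30: ⌈(31·225+520)/596⌉ − ⌈(30·225+520)/596⌉ = ⌈7495/596⌉ − ⌈7270/596⌉ = 13 − 13 = 0
n=31: ⌈(32·225+520)/596⌉ − ⌈(31·225+520)/596⌉ = ⌈7720/596⌉ − ⌈7495/596⌉ = 13 − 13 = 0
n=32: ⌈(33·225+520)/596⌉ − ⌈(32·225+520)/596⌉ = ⌈7945/596⌉ − ⌈7720/596⌉ = 14 − 13 = 1
n=33: ⌈(34·225+520)/596⌉ − ⌈(33·225+520)/596⌉ = ⌈8170/596⌉ − ⌈7945/596⌉ = 14 − 14 = 0
n=34: ⌈(35·225+520)/596⌉ − ⌈(34·225+520)/596⌉ = ⌈8395/596⌉ − ⌈8170/596⌉ = 15 − 14 = 1
n=35: ⌈(36·225+520)/596⌉ − ⌈(35·225+520)/596⌉ = ⌈8620/596⌉ − ⌈8395/596⌉ = 15 − 15 = 0
n=36: ⌈(37·225+520)/596⌉ − ⌈(36·225+520)/596⌉ = ⌈8845/596⌉ − ⌈8620/596⌉ = 15 − 15 = 0
n=37: ⌈(38·225+520)/596⌉ − ⌈(37·225+520)/596⌉ = ⌈9070/596⌉ − ⌈8845/596⌉ = 16 − 15 = 1
n=38: ⌈(39·225+520)/596⌉ − ⌈(38·225+520)/596⌉ = ⌈9295/596⌉ − ⌈9070/596⌉ = 16 − 16 = 0
n=39: ⌈(40·225+520)/596⌉ − ⌈(39·225+520)/596⌉ = ⌈9520/596⌉ − ⌈9295/596⌉ = 16 − 16 = 0
n=40: ⌈(41·225+520)/596⌉ − ⌈(40·225+520)/596⌉ = ⌈9745/596⌉ − ⌈9520/596⌉ = 17 − 16 = 1
n=41: ⌈(42·225+520)/596⌉ − ⌈(41·225+520)/596⌉ = ⌈9970/596⌉ − ⌈9745/596⌉ = 17 − 17 = 0
n=42: ⌈(43·225+520)/596⌉ − ⌈(42·225+520)/596⌉ = ⌈10195/596⌉ − ⌈9970/596⌉ = 18 − 17 = 1
n=43: ⌈(44·225+520)/596⌉ − ⌈(43·225+520)/596⌉ = ⌈10420/596⌉ − ⌈10195/596⌉ = 18 − 18 = 0
n=44: ⌈(45·225+520)/596⌉ − ⌈(44·225+520)/596⌉ = ⌈10645/596⌉ − ⌈10420/596⌉ = 18 − 18 = 0
n=45: ⌈(46·225+520)/596⌉ − ⌈(45·225+520)/596⌉ = ⌈10870/596⌉ − ⌈10645/596⌉ = 19 − 18 = 1
n=46: ⌈(47·225+520)/596⌉ − ⌈(46·225+520)/596⌉ = ⌈11095/596⌉ − ⌈10870/596⌉ = 19 − 19 = 0
n=47: ⌈(48·225+520)/596⌉ − ⌈(47·225+520)/596⌉ = ⌈11320/596⌉ − ⌈11095/596⌉ = 19 − 19 = 0
n=48: ⌈(49·225+520)/596⌉ − ⌈(48·225+520)/596⌉ = ⌈11545/596⌉ − ⌈11320/596⌉ = 20 − 19 = 1
n=49: ⌈(50·225+520)/596⌉ − ⌈(49·225+520)/596⌉ = ⌈11770/596⌉ − ⌈11545/596⌉ = 20 − 20 = 0
n=50: ⌈(51·225+520)/596⌉ − ⌈(50·225+520)/596⌉ = ⌈11995/596⌉ − ⌈11770/596⌉ = 21 − 20 = 1
n=51: ⌈(52·225+520)/596⌉ − ⌈(51·225+520)/596⌉ = ⌈12220/596⌉ − ⌈11995/596⌉ = 21 − 21 = 0
n=52: ⌈(53·225+520)/596⌉ − ⌈(52·225+520)/596⌉ = ⌈12445/596⌉ − ⌈12220/596⌉ = 21 − 21 = 0
n=53: ⌈(54·225+520)/596⌉ − ⌈(53·225+520)/596⌉ = ⌈12670/596⌉ − ⌈12445/596⌉ = 22 − 21 = 1
n=54: ⌈(55·225+520)/596⌉ − ⌈(54·225+520)/596⌉ = ⌈12895/596⌉ − ⌈12670/596⌉ = 22 − 22 = 0
n=55: ⌈(56·225+520)/596⌉ − ⌈(55·225+520)/596⌉ = ⌈13120/596⌉ − ⌈12895/596⌉ = 23 − 22 = 1
n=56: ⌈(57·225+520)/596⌉ − ⌈(56·225+520)/596⌉ = ⌈13345/596⌉ − ⌈13120/596⌉ = 23 − 23 = 0
n=57: ⌈(58·225+520)/596⌉ − ⌈(57·225+520)/596⌉ = ⌈13570/596⌉ − ⌈13345/596⌉ = 23 − 23 = 0


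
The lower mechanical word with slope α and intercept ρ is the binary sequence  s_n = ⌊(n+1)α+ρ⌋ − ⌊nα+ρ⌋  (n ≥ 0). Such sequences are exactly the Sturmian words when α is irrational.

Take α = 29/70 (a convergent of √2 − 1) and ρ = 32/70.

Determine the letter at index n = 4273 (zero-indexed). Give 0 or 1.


(n+1)α + ρ = (4274·29 + 32) / 70 = 123978/70
nα + ρ     = (4273·29 + 32) / 70 = 123949/70
⌊123978/70⌋ = 1771,  ⌊123949/70⌋ = 1770
s_{4273} = 1771 − 1770 = 1

1


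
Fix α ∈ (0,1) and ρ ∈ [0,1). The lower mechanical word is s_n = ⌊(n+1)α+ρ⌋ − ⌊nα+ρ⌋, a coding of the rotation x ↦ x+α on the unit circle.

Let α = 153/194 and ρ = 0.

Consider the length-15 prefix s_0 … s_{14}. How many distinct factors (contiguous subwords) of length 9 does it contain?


t_n = ⌊(n·153)/194⌋ for n = 0 … 15:
  n=0…9: ⌊0/194⌋=0 ⌊153/194⌋=0 ⌊306/194⌋=1 ⌊459/194⌋=2 ⌊612/194⌋=3 ⌊765/194⌋=3 ⌊918/194⌋=4 ⌊1071/194⌋=5 ⌊1224/194⌋=6 ⌊1377/194⌋=7
  n=10…15: ⌊1530/194⌋=7 ⌊1683/194⌋=8 ⌊1836/194⌋=9 ⌊1989/194⌋=10 ⌊2142/194⌋=11 ⌊2295/194⌋=11
s_n = t_(n+1) − t_n for n = 0 … 14 gives
prefix = 011101111011110
slide a length-9 window over [0..8] … [6..14] (7 windows); first occurrence of each distinct factor:
  [  0..  8] 011101111
  [  1..  9] 111011110
  [  2.. 10] 110111101
  [  3.. 11] 101111011
  [  4.. 12] 011110111
  [  5.. 13] 111101111
  (the other 1 window repeats one of these)
distinct factors: {011101111, 011110111, 101111011, 110111101, 111011110, 111101111}
count = 6  (Sturmian bound for length 9 is 10)

6


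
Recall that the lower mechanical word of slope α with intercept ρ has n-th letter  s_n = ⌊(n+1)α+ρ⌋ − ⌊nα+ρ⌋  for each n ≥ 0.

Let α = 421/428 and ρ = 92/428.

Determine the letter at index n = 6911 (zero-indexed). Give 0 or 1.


1

(n+1)α + ρ = (6912·421 + 92) / 428 = 2910044/428
nα + ρ     = (6911·421 + 92) / 428 = 2909623/428
⌊2910044/428⌋ = 6799,  ⌊2909623/428⌋ = 6798
s_{6911} = 6799 − 6798 = 1


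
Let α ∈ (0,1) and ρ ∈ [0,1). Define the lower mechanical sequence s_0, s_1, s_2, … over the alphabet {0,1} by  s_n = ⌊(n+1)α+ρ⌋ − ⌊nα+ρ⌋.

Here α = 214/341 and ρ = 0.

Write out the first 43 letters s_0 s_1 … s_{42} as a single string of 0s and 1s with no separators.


n=0: ⌊(1·214)/341⌋ − ⌊(0·214)/341⌋ = ⌊214/341⌋ − ⌊0/341⌋ = 0 − 0 = 0
n=1: ⌊(2·214)/341⌋ − ⌊(1·214)/341⌋ = ⌊428/341⌋ − ⌊214/341⌋ = 1 − 0 = 1
n=2: ⌊(3·214)/341⌋ − ⌊(2·214)/341⌋ = ⌊642/341⌋ − ⌊428/341⌋ = 1 − 1 = 0
n=3: ⌊(4·214)/341⌋ − ⌊(3·214)/341⌋ = ⌊856/341⌋ − ⌊642/341⌋ = 2 − 1 = 1
n=4: ⌊(5·214)/341⌋ − ⌊(4·214)/341⌋ = ⌊1070/341⌋ − ⌊856/341⌋ = 3 − 2 = 1
n=5: ⌊(6·214)/341⌋ − ⌊(5·214)/341⌋ = ⌊1284/341⌋ − ⌊1070/341⌋ = 3 − 3 = 0
n=6: ⌊(7·214)/341⌋ − ⌊(6·214)/341⌋ = ⌊1498/341⌋ − ⌊1284/341⌋ = 4 − 3 = 1
n=7: ⌊(8·214)/341⌋ − ⌊(7·214)/341⌋ = ⌊1712/341⌋ − ⌊1498/341⌋ = 5 − 4 = 1
n=8: ⌊(9·214)/341⌋ − ⌊(8·214)/341⌋ = ⌊1926/341⌋ − ⌊1712/341⌋ = 5 − 5 = 0
n=9: ⌊(10·214)/341⌋ − ⌊(9·214)/341⌋ = ⌊2140/341⌋ − ⌊1926/341⌋ = 6 − 5 = 1
n=10: ⌊(11·214)/341⌋ − ⌊(10·214)/341⌋ = ⌊2354/341⌋ − ⌊2140/341⌋ = 6 − 6 = 0
n=11: ⌊(12·214)/341⌋ − ⌊(11·214)/341⌋ = ⌊2568/341⌋ − ⌊2354/341⌋ = 7 − 6 = 1
n=12: ⌊(13·214)/341⌋ − ⌊(12·214)/341⌋ = ⌊2782/341⌋ − ⌊2568/341⌋ = 8 − 7 = 1
n=13: ⌊(14·214)/341⌋ − ⌊(13·214)/341⌋ = ⌊2996/341⌋ − ⌊2782/341⌋ = 8 − 8 = 0
n=14: ⌊(15·214)/341⌋ − ⌊(14·214)/341⌋ = ⌊3210/341⌋ − ⌊2996/341⌋ = 9 − 8 = 1
n=15: ⌊(16·214)/341⌋ − ⌊(15·214)/341⌋ = ⌊3424/341⌋ − ⌊3210/341⌋ = 10 − 9 = 1
n=16: ⌊(17·214)/341⌋ − ⌊(16·214)/341⌋ = ⌊3638/341⌋ − ⌊3424/341⌋ = 10 − 10 = 0
n=17: ⌊(18·214)/341⌋ − ⌊(17·214)/341⌋ = ⌊3852/341⌋ − ⌊3638/341⌋ = 11 − 10 = 1
n=18: ⌊(19·214)/341⌋ − ⌊(18·214)/341⌋ = ⌊4066/341⌋ − ⌊3852/341⌋ = 11 − 11 = 0
n=19: ⌊(20·214)/341⌋ − ⌊(19·214)/341⌋ = ⌊4280/341⌋ − ⌊4066/341⌋ = 12 − 11 = 1
n=20: ⌊(21·214)/341⌋ − ⌊(20·214)/341⌋ = ⌊4494/341⌋ − ⌊4280/341⌋ = 13 − 12 = 1
n=21: ⌊(22·214)/341⌋ − ⌊(21·214)/341⌋ = ⌊4708/341⌋ − ⌊4494/341⌋ = 13 − 13 = 0
n=22: ⌊(23·214)/341⌋ − ⌊(22·214)/341⌋ = ⌊4922/341⌋ − ⌊4708/341⌋ = 14 − 13 = 1
n=23: ⌊(24·214)/341⌋ − ⌊(23·214)/341⌋ = ⌊5136/341⌋ − ⌊4922/341⌋ = 15 − 14 = 1
n=24: ⌊(25·214)/341⌋ − ⌊(24·214)/341⌋ = ⌊5350/341⌋ − ⌊5136/341⌋ = 15 − 15 = 0
n=25: ⌊(26·214)/341⌋ − ⌊(25·214)/341⌋ = ⌊5564/341⌋ − ⌊5350/341⌋ = 16 − 15 = 1
n=26: ⌊(27·214)/341⌋ − ⌊(26·214)/341⌋ = ⌊5778/341⌋ − ⌊5564/341⌋ = 16 − 16 = 0
n=27: ⌊(28·214)/341⌋ − ⌊(27·214)/341⌋ = ⌊5992/341⌋ − ⌊5778/341⌋ = 17 − 16 = 1
n=28: ⌊(29·214)/341⌋ − ⌊(28·214)/341⌋ = ⌊6206/341⌋ − ⌊5992/341⌋ = 18 − 17 = 1
n=29: ⌊(30·214)/341⌋ − ⌊(29·214)/341⌋ = ⌊6420/341⌋ − ⌊6206/341⌋ = 18 − 18 = 0
n=30: ⌊(31·214)/341⌋ − ⌊(30·214)/341⌋ = ⌊6634/341⌋ − ⌊6420/341⌋ = 19 − 18 = 1
n=31: ⌊(32·214)/341⌋ − ⌊(31·214)/341⌋ = ⌊6848/341⌋ − ⌊6634/341⌋ = 20 − 19 = 1
n=32: ⌊(33·214)/341⌋ − ⌊(32·214)/341⌋ = ⌊7062/341⌋ − ⌊6848/341⌋ = 20 − 20 = 0
n=33: ⌊(34·214)/341⌋ − ⌊(33·214)/341⌋ = ⌊7276/341⌋ − ⌊7062/341⌋ = 21 − 20 = 1
n=34: ⌊(35·214)/341⌋ − ⌊(34·214)/341⌋ = ⌊7490/341⌋ − ⌊7276/341⌋ = 21 − 21 = 0
n=35: ⌊(36·214)/341⌋ − ⌊(35·214)/341⌋ = ⌊7704/341⌋ − ⌊7490/341⌋ = 22 − 21 = 1
n=36: ⌊(37·214)/341⌋ − ⌊(36·214)/341⌋ = ⌊7918/341⌋ − ⌊7704/341⌋ = 23 − 22 = 1
n=37: ⌊(38·214)/341⌋ − ⌊(37·214)/341⌋ = ⌊8132/341⌋ − ⌊7918/341⌋ = 23 − 23 = 0
n=38: ⌊(39·214)/341⌋ − ⌊(38·214)/341⌋ = ⌊8346/341⌋ − ⌊8132/341⌋ = 24 − 23 = 1
n=39: ⌊(40·214)/341⌋ − ⌊(39·214)/341⌋ = ⌊8560/341⌋ − ⌊8346/341⌋ = 25 − 24 = 1
n=40: ⌊(41·214)/341⌋ − ⌊(40·214)/341⌋ = ⌊8774/341⌋ − ⌊8560/341⌋ = 25 − 25 = 0
n=41: ⌊(42·214)/341⌋ − ⌊(41·214)/341⌋ = ⌊8988/341⌋ − ⌊8774/341⌋ = 26 − 25 = 1
n=42: ⌊(43·214)/341⌋ − ⌊(42·214)/341⌋ = ⌊9202/341⌋ − ⌊8988/341⌋ = 26 − 26 = 0

0101101101011011010110110101101101011011010


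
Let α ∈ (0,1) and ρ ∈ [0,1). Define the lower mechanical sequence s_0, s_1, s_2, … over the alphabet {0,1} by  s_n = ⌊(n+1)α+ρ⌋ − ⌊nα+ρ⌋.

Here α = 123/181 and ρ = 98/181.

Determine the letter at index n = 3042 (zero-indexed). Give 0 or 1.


(n+1)α + ρ = (3043·123 + 98) / 181 = 374387/181
nα + ρ     = (3042·123 + 98) / 181 = 374264/181
⌊374387/181⌋ = 2068,  ⌊374264/181⌋ = 2067
s_{3042} = 2068 − 2067 = 1

1


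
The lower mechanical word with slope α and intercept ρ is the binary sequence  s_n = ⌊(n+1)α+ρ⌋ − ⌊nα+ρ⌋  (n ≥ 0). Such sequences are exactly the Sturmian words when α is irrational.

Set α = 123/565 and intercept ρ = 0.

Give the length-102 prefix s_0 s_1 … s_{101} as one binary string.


n=0: ⌊(1·123)/565⌋ − ⌊(0·123)/565⌋ = ⌊123/565⌋ − ⌊0/565⌋ = 0 − 0 = 0
n=1: ⌊(2·123)/565⌋ − ⌊(1·123)/565⌋ = ⌊246/565⌋ − ⌊123/565⌋ = 0 − 0 = 0
n=2: ⌊(3·123)/565⌋ − ⌊(2·123)/565⌋ = ⌊369/565⌋ − ⌊246/565⌋ = 0 − 0 = 0
n=3: ⌊(4·123)/565⌋ − ⌊(3·123)/565⌋ = ⌊492/565⌋ − ⌊369/565⌋ = 0 − 0 = 0
n=4: ⌊(5·123)/565⌋ − ⌊(4·123)/565⌋ = ⌊615/565⌋ − ⌊492/565⌋ = 1 − 0 = 1
n=5: ⌊(6·123)/565⌋ − ⌊(5·123)/565⌋ = ⌊738/565⌋ − ⌊615/565⌋ = 1 − 1 = 0
n=6: ⌊(7·123)/565⌋ − ⌊(6·123)/565⌋ = ⌊861/565⌋ − ⌊738/565⌋ = 1 − 1 = 0
n=7: ⌊(8·123)/565⌋ − ⌊(7·123)/565⌋ = ⌊984/565⌋ − ⌊861/565⌋ = 1 − 1 = 0
n=8: ⌊(9·123)/565⌋ − ⌊(8·123)/565⌋ = ⌊1107/565⌋ − ⌊984/565⌋ = 1 − 1 = 0
n=9: ⌊(10·123)/565⌋ − ⌊(9·123)/565⌋ = ⌊1230/565⌋ − ⌊1107/565⌋ = 2 − 1 = 1
n=10: ⌊(11·123)/565⌋ − ⌊(10·123)/565⌋ = ⌊1353/565⌋ − ⌊1230/565⌋ = 2 − 2 = 0
n=11: ⌊(12·123)/565⌋ − ⌊(11·123)/565⌋ = ⌊1476/565⌋ − ⌊1353/565⌋ = 2 − 2 = 0
n=12: ⌊(13·123)/565⌋ − ⌊(12·123)/565⌋ = ⌊1599/565⌋ − ⌊1476/565⌋ = 2 − 2 = 0
n=13: ⌊(14·123)/565⌋ − ⌊(13·123)/565⌋ = ⌊1722/565⌋ − ⌊1599/565⌋ = 3 − 2 = 1
n=14: ⌊(15·123)/565⌋ − ⌊(14·123)/565⌋ = ⌊1845/565⌋ − ⌊1722/565⌋ = 3 − 3 = 0
n=15: ⌊(16·123)/565⌋ − ⌊(15·123)/565⌋ = ⌊1968/565⌋ − ⌊1845/565⌋ = 3 − 3 = 0
n=16: ⌊(17·123)/565⌋ − ⌊(16·123)/565⌋ = ⌊2091/565⌋ − ⌊1968/565⌋ = 3 − 3 = 0
n=17: ⌊(18·123)/565⌋ − ⌊(17·123)/565⌋ = ⌊2214/565⌋ − ⌊2091/565⌋ = 3 − 3 = 0
n=18: ⌊(19·123)/565⌋ − ⌊(18·123)/565⌋ = ⌊2337/565⌋ − ⌊2214/565⌋ = 4 − 3 = 1
n=19: ⌊(20·123)/565⌋ − ⌊(19·123)/565⌋ = ⌊2460/565⌋ − ⌊2337/565⌋ = 4 − 4 = 0
n=20: ⌊(21·123)/565⌋ − ⌊(20·123)/565⌋ = ⌊2583/565⌋ − ⌊2460/565⌋ = 4 − 4 = 0
n=21: ⌊(22·123)/565⌋ − ⌊(21·123)/565⌋ = ⌊2706/565⌋ − ⌊2583/565⌋ = 4 − 4 = 0
n=22: ⌊(23·123)/565⌋ − ⌊(22·123)/565⌋ = ⌊2829/565⌋ − ⌊2706/565⌋ = 5 − 4 = 1
n=23: ⌊(24·123)/565⌋ − ⌊(23·123)/565⌋ = ⌊2952/565⌋ − ⌊2829/565⌋ = 5 − 5 = 0
n=24: ⌊(25·123)/565⌋ − ⌊(24·123)/565⌋ = ⌊3075/565⌋ − ⌊2952/565⌋ = 5 − 5 = 0
n=25: ⌊(26·123)/565⌋ − ⌊(25·123)/565⌋ = ⌊3198/565⌋ − ⌊3075/565⌋ = 5 − 5 = 0
n=26: ⌊(27·123)/565⌋ − ⌊(26·123)/565⌋ = ⌊3321/565⌋ − ⌊3198/565⌋ = 5 − 5 = 0
n=27: ⌊(28·123)/565⌋ − ⌊(27·123)/565⌋ = ⌊3444/565⌋ − ⌊3321/565⌋ = 6 − 5 = 1
n=28: ⌊(29·123)/565⌋ − ⌊(28·123)/565⌋ = ⌊3567/565⌋ − ⌊3444/565⌋ = 6 − 6 = 0
n=29: ⌊(30·123)/565⌋ − ⌊(29·123)/565⌋ = ⌊3690/565⌋ − ⌊3567/565⌋ = 6 − 6 = 0
n=30: ⌊(31·123)/565⌋ − ⌊(30·123)/565⌋ = ⌊3813/565⌋ − ⌊3690/565⌋ = 6 − 6 = 0
n=31: ⌊(32·123)/565⌋ − ⌊(31·123)/565⌋ = ⌊3936/565⌋ − ⌊3813/565⌋ = 6 − 6 = 0
n=32: ⌊(33·123)/565⌋ − ⌊(32·123)/565⌋ = ⌊4059/565⌋ − ⌊3936/565⌋ = 7 − 6 = 1
n=33: ⌊(34·123)/565⌋ − ⌊(33·123)/565⌋ = ⌊4182/565⌋ − ⌊4059/565⌋ = 7 − 7 = 0
n=34: ⌊(35·123)/565⌋ − ⌊(34·123)/565⌋ = ⌊4305/565⌋ − ⌊4182/565⌋ = 7 − 7 = 0
n=35: ⌊(36·123)/565⌋ − ⌊(35·123)/565⌋ = ⌊4428/565⌋ − ⌊4305/565⌋ = 7 − 7 = 0
n=36: ⌊(37·123)/565⌋ − ⌊(36·123)/565⌋ = ⌊4551/565⌋ − ⌊4428/565⌋ = 8 − 7 = 1
n=37: ⌊(38·123)/565⌋ − ⌊(37·123)/565⌋ = ⌊4674/565⌋ − ⌊4551/565⌋ = 8 − 8 = 0
n=38: ⌊(39·123)/565⌋ − ⌊(38·123)/565⌋ = ⌊4797/565⌋ − ⌊4674/565⌋ = 8 − 8 = 0
n=39: ⌊(40·123)/565⌋ − ⌊(39·123)/565⌋ = ⌊4920/565⌋ − ⌊4797/565⌋ = 8 − 8 = 0
n=40: ⌊(41·123)/565⌋ − ⌊(40·123)/565⌋ = ⌊5043/565⌋ − ⌊4920/565⌋ = 8 − 8 = 0
n=41: ⌊(42·123)/565⌋ − ⌊(41·123)/565⌋ = ⌊5166/565⌋ − ⌊5043/565⌋ = 9 − 8 = 1
n=42: ⌊(43·123)/565⌋ − ⌊(42·123)/565⌋ = ⌊5289/565⌋ − ⌊5166/565⌋ = 9 − 9 = 0
n=43: ⌊(44·123)/565⌋ − ⌊(43·123)/565⌋ = ⌊5412/565⌋ − ⌊5289/565⌋ = 9 − 9 = 0
n=44: ⌊(45·123)/565⌋ − ⌊(44·123)/565⌋ = ⌊5535/565⌋ − ⌊5412/565⌋ = 9 − 9 = 0
n=45: ⌊(46·123)/565⌋ − ⌊(45·123)/565⌋ = ⌊5658/565⌋ − ⌊5535/565⌋ = 10 − 9 = 1
n=46: ⌊(47·123)/565⌋ − ⌊(46·123)/565⌋ = ⌊5781/565⌋ − ⌊5658/565⌋ = 10 − 10 = 0
n=47: ⌊(48·123)/565⌋ − ⌊(47·123)/565⌋ = ⌊5904/565⌋ − ⌊5781/565⌋ = 10 − 10 = 0
n=48: ⌊(49·123)/565⌋ − ⌊(48·123)/565⌋ = ⌊6027/565⌋ − ⌊5904/565⌋ = 10 − 10 = 0
n=49: ⌊(50·123)/565⌋ − ⌊(49·123)/565⌋ = ⌊6150/565⌋ − ⌊6027/565⌋ = 10 − 10 = 0
n=50: ⌊(51·123)/565⌋ − ⌊(50·123)/565⌋ = ⌊6273/565⌋ − ⌊6150/565⌋ = 11 − 10 = 1
n=51: ⌊(52·123)/565⌋ − ⌊(51·123)/565⌋ = ⌊6396/565⌋ − ⌊6273/565⌋ = 11 − 11 = 0
n=52: ⌊(53·123)/565⌋ − ⌊(52·123)/565⌋ = ⌊6519/565⌋ − ⌊6396/565⌋ = 11 − 11 = 0
n=53: ⌊(54·123)/565⌋ − ⌊(53·123)/565⌋ = ⌊6642/565⌋ − ⌊6519/565⌋ = 11 − 11 = 0
n=54: ⌊(55·123)/565⌋ − ⌊(54·123)/565⌋ = ⌊6765/565⌋ − ⌊6642/565⌋ = 11 − 11 = 0
n=55: ⌊(56·123)/565⌋ − ⌊(55·123)/565⌋ = ⌊6888/565⌋ − ⌊6765/565⌋ = 12 − 11 = 1
n=56: ⌊(57·123)/565⌋ − ⌊(56·123)/565⌋ = ⌊7011/565⌋ − ⌊6888/565⌋ = 12 − 12 = 0
n=57: ⌊(58·123)/565⌋ − ⌊(57·123)/565⌋ = ⌊7134/565⌋ − ⌊7011/565⌋ = 12 − 12 = 0
n=58: ⌊(59·123)/565⌋ − ⌊(58·123)/565⌋ = ⌊7257/565⌋ − ⌊7134/565⌋ = 12 − 12 = 0
n=59: ⌊(60·123)/565⌋ − ⌊(59·123)/565⌋ = ⌊7380/565⌋ − ⌊7257/565⌋ = 13 − 12 = 1
n=60: ⌊(61·123)/565⌋ − ⌊(60·123)/565⌋ = ⌊7503/565⌋ − ⌊7380/565⌋ = 13 − 13 = 0
n=61: ⌊(62·123)/565⌋ − ⌊(61·123)/565⌋ = ⌊7626/565⌋ − ⌊7503/565⌋ = 13 − 13 = 0
n=62: ⌊(63·123)/565⌋ − ⌊(62·123)/565⌋ = ⌊7749/565⌋ − ⌊7626/565⌋ = 13 − 13 = 0
n=63: ⌊(64·123)/565⌋ − ⌊(63·123)/565⌋ = ⌊7872/565⌋ − ⌊7749/565⌋ = 13 − 13 = 0
n=64: ⌊(65·123)/565⌋ − ⌊(64·123)/565⌋ = ⌊7995/565⌋ − ⌊7872/565⌋ = 14 − 13 = 1
n=65: ⌊(66·123)/565⌋ − ⌊(65·123)/565⌋ = ⌊8118/565⌋ − ⌊7995/565⌋ = 14 − 14 = 0
n=66: ⌊(67·123)/565⌋ − ⌊(66·123)/565⌋ = ⌊8241/565⌋ − ⌊8118/565⌋ = 14 − 14 = 0
n=67: ⌊(68·123)/565⌋ − ⌊(67·123)/565⌋ = ⌊8364/565⌋ − ⌊8241/565⌋ = 14 − 14 = 0
n=68: ⌊(69·123)/565⌋ − ⌊(68·123)/565⌋ = ⌊8487/565⌋ − ⌊8364/565⌋ = 15 − 14 = 1
n=69: ⌊(70·123)/565⌋ − ⌊(69·123)/565⌋ = ⌊8610/565⌋ − ⌊8487/565⌋ = 15 − 15 = 0
n=70: ⌊(71·123)/565⌋ − ⌊(70·123)/565⌋ = ⌊8733/565⌋ − ⌊8610/565⌋ = 15 − 15 = 0
n=71: ⌊(72·123)/565⌋ − ⌊(71·123)/565⌋ = ⌊8856/565⌋ − ⌊8733/565⌋ = 15 − 15 = 0
n=72: ⌊(73·123)/565⌋ − ⌊(72·123)/565⌋ = ⌊8979/565⌋ − ⌊8856/565⌋ = 15 − 15 = 0
n=73: ⌊(74·123)/565⌋ − ⌊(73·123)/565⌋ = ⌊9102/565⌋ − ⌊8979/565⌋ = 16 − 15 = 1
n=74: ⌊(75·123)/565⌋ − ⌊(74·123)/565⌋ = ⌊9225/565⌋ − ⌊9102/565⌋ = 16 − 16 = 0
n=75: ⌊(76·123)/565⌋ − ⌊(75·123)/565⌋ = ⌊9348/565⌋ − ⌊9225/565⌋ = 16 − 16 = 0
n=76: ⌊(77·123)/565⌋ − ⌊(76·123)/565⌋ = ⌊9471/565⌋ − ⌊9348/565⌋ = 16 − 16 = 0
n=77: ⌊(78·123)/565⌋ − ⌊(77·123)/565⌋ = ⌊9594/565⌋ − ⌊9471/565⌋ = 16 − 16 = 0
n=78: ⌊(79·123)/565⌋ − ⌊(78·123)/565⌋ = ⌊9717/565⌋ − ⌊9594/565⌋ = 17 − 16 = 1
n=79: ⌊(80·123)/565⌋ − ⌊(79·123)/565⌋ = ⌊9840/565⌋ − ⌊9717/565⌋ = 17 − 17 = 0
n=80: ⌊(81·123)/565⌋ − ⌊(80·123)/565⌋ = ⌊9963/565⌋ − ⌊9840/565⌋ = 17 − 17 = 0
n=81: ⌊(82·123)/565⌋ − ⌊(81·123)/565⌋ = ⌊10086/565⌋ − ⌊9963/565⌋ = 17 − 17 = 0
n=82: ⌊(83·123)/565⌋ − ⌊(82·123)/565⌋ = ⌊10209/565⌋ − ⌊10086/565⌋ = 18 − 17 = 1
n=83: ⌊(84·123)/565⌋ − ⌊(83·123)/565⌋ = ⌊10332/565⌋ − ⌊10209/565⌋ = 18 − 18 = 0
n=84: ⌊(85·123)/565⌋ − ⌊(84·123)/565⌋ = ⌊10455/565⌋ − ⌊10332/565⌋ = 18 − 18 = 0
n=85: ⌊(86·123)/565⌋ − ⌊(85·123)/565⌋ = ⌊10578/565⌋ − ⌊10455/565⌋ = 18 − 18 = 0
n=86: ⌊(87·123)/565⌋ − ⌊(86·123)/565⌋ = ⌊10701/565⌋ − ⌊10578/565⌋ = 18 − 18 = 0
n=87: ⌊(88·123)/565⌋ − ⌊(87·123)/565⌋ = ⌊10824/565⌋ − ⌊10701/565⌋ = 19 − 18 = 1
n=88: ⌊(89·123)/565⌋ − ⌊(88·123)/565⌋ = ⌊10947/565⌋ − ⌊10824/565⌋ = 19 − 19 = 0
n=89: ⌊(90·123)/565⌋ − ⌊(89·123)/565⌋ = ⌊11070/565⌋ − ⌊10947/565⌋ = 19 − 19 = 0
n=90: ⌊(91·123)/565⌋ − ⌊(90·123)/565⌋ = ⌊11193/565⌋ − ⌊11070/565⌋ = 19 − 19 = 0
n=91: ⌊(92·123)/565⌋ − ⌊(91·123)/565⌋ = ⌊11316/565⌋ − ⌊11193/565⌋ = 20 − 19 = 1
n=92: ⌊(93·123)/565⌋ − ⌊(92·123)/565⌋ = ⌊11439/565⌋ − ⌊11316/565⌋ = 20 − 20 = 0
n=93: ⌊(94·123)/565⌋ − ⌊(93·123)/565⌋ = ⌊11562/565⌋ − ⌊11439/565⌋ = 20 − 20 = 0
n=94: ⌊(95·123)/565⌋ − ⌊(94·123)/565⌋ = ⌊11685/565⌋ − ⌊11562/565⌋ = 20 − 20 = 0
n=95: ⌊(96·123)/565⌋ − ⌊(95·123)/565⌋ = ⌊11808/565⌋ − ⌊11685/565⌋ = 20 − 20 = 0
n=96: ⌊(97·123)/565⌋ − ⌊(96·123)/565⌋ = ⌊11931/565⌋ − ⌊11808/565⌋ = 21 − 20 = 1
n=97: ⌊(98·123)/565⌋ − ⌊(97·123)/565⌋ = ⌊12054/565⌋ − ⌊11931/565⌋ = 21 − 21 = 0
n=98: ⌊(99·123)/565⌋ − ⌊(98·123)/565⌋ = ⌊12177/565⌋ − ⌊12054/565⌋ = 21 − 21 = 0
n=99: ⌊(100·123)/565⌋ − ⌊(99·123)/565⌋ = ⌊12300/565⌋ − ⌊12177/565⌋ = 21 − 21 = 0
n=100: ⌊(101·123)/565⌋ − ⌊(100·123)/565⌋ = ⌊12423/565⌋ − ⌊12300/565⌋ = 21 − 21 = 0
n=101: ⌊(102·123)/565⌋ − ⌊(101·123)/565⌋ = ⌊12546/565⌋ − ⌊12423/565⌋ = 22 − 21 = 1

000010000100010000100010000100001000100001000100001000010001000010001000010000100010000100010000100001


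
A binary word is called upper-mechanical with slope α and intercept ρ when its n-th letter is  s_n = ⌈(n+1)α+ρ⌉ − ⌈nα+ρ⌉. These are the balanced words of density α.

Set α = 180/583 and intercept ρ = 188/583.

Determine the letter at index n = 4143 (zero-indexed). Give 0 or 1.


0

(n+1)α + ρ = (4144·180 + 188) / 583 = 746108/583
nα + ρ     = (4143·180 + 188) / 583 = 745928/583
⌈746108/583⌉ = 1280,  ⌈745928/583⌉ = 1280
s_{4143} = 1280 − 1280 = 0


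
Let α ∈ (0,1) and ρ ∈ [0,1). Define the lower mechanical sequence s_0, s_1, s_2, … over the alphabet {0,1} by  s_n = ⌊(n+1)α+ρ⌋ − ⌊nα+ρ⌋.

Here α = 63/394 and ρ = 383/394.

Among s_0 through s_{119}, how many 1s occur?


#1s = Σ_{n=0}^{119} s_n = Σ_{n=0}^{119} (⌊(n+1)α+ρ⌋ − ⌊nα+ρ⌋)
the sum telescopes: every ⌊nα+ρ⌋ with 0 < n < 120 appears once with + and once with −, leaving ⌊120α+ρ⌋ − ⌊0·α+ρ⌋
120α + ρ = (120·63 + 383) / 394 = 7943/394
ρ = 383/394
⌊7943/394⌋ = 20,  ⌊383/394⌋ = 0
#1s = 20 − 0 = 20

20


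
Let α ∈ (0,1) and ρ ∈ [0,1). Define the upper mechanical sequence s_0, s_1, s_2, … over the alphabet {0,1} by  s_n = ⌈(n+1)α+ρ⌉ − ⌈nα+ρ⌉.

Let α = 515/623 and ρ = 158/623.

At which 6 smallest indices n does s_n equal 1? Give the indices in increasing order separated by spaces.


0 2 3 4 5 6

n=0: ⌈673/623⌉−⌈158/623⌉ = 2−1 = 1  ← one
n=1: ⌈1188/623⌉−⌈673/623⌉ = 2−2 = 0
n=2: ⌈1703/623⌉−⌈1188/623⌉ = 3−2 = 1  ← one
n=3: ⌈2218/623⌉−⌈1703/623⌉ = 4−3 = 1  ← one
n=4: ⌈2733/623⌉−⌈2218/623⌉ = 5−4 = 1  ← one
n=5: ⌈3248/623⌉−⌈2733/623⌉ = 6−5 = 1  ← one
n=6: ⌈3763/623⌉−⌈3248/623⌉ = 7−6 = 1  ← one
positions of the first 6 ones: 0 2 3 4 5 6


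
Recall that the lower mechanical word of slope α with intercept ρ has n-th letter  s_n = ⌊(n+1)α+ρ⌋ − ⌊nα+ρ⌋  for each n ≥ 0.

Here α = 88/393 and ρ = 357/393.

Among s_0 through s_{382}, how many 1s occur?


86

#1s = Σ_{n=0}^{382} s_n = Σ_{n=0}^{382} (⌊(n+1)α+ρ⌋ − ⌊nα+ρ⌋)
the sum telescopes: every ⌊nα+ρ⌋ with 0 < n < 383 appears once with + and once with −, leaving ⌊383α+ρ⌋ − ⌊0·α+ρ⌋
383α + ρ = (383·88 + 357) / 393 = 34061/393
ρ = 357/393
⌊34061/393⌋ = 86,  ⌊357/393⌋ = 0
#1s = 86 − 0 = 86


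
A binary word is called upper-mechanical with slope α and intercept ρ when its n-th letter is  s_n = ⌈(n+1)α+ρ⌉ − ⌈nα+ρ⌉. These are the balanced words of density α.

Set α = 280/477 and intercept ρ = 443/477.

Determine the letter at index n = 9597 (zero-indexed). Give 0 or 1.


(n+1)α + ρ = (9598·280 + 443) / 477 = 2687883/477
nα + ρ     = (9597·280 + 443) / 477 = 2687603/477
⌈2687883/477⌉ = 5635,  ⌈2687603/477⌉ = 5635
s_{9597} = 5635 − 5635 = 0

0


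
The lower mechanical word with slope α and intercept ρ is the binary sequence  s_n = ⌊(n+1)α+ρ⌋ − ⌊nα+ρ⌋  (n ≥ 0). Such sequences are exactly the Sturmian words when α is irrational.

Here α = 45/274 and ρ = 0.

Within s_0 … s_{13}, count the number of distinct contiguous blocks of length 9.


6

t_n = ⌊(n·45)/274⌋ for n = 0 … 14:
  n=0…9: ⌊0/274⌋=0 ⌊45/274⌋=0 ⌊90/274⌋=0 ⌊135/274⌋=0 ⌊180/274⌋=0 ⌊225/274⌋=0 ⌊270/274⌋=0 ⌊315/274⌋=1 ⌊360/274⌋=1 ⌊405/274⌋=1
  n=10…14: ⌊450/274⌋=1 ⌊495/274⌋=1 ⌊540/274⌋=1 ⌊585/274⌋=2 ⌊630/274⌋=2
s_n = t_(n+1) − t_n for n = 0 … 13 gives
prefix = 00000010000010
slide a length-9 window over [0..8] … [5..13] (6 windows); first occurrence of each distinct factor:
  [  0..  8] 000000100
  [  1..  9] 000001000
  [  2.. 10] 000010000
  [  3.. 11] 000100000
  [  4.. 12] 001000001
  [  5.. 13] 010000010
distinct factors: {000000100, 000001000, 000010000, 000100000, 001000001, 010000010}
count = 6  (Sturmian bound for length 9 is 10)


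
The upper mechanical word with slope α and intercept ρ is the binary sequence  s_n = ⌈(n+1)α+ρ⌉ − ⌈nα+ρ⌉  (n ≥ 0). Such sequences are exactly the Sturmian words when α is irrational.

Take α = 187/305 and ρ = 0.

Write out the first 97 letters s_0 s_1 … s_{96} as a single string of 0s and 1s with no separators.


1101101011010110110101101011011010110101101011011010110101101101011010110101101101011010110110101

n=0: ⌈(1·187)/305⌉ − ⌈(0·187)/305⌉ = ⌈187/305⌉ − ⌈0/305⌉ = 1 − 0 = 1
n=1: ⌈(2·187)/305⌉ − ⌈(1·187)/305⌉ = ⌈374/305⌉ − ⌈187/305⌉ = 2 − 1 = 1
n=2: ⌈(3·187)/305⌉ − ⌈(2·187)/305⌉ = ⌈561/305⌉ − ⌈374/305⌉ = 2 − 2 = 0
n=3: ⌈(4·187)/305⌉ − ⌈(3·187)/305⌉ = ⌈748/305⌉ − ⌈561/305⌉ = 3 − 2 = 1
n=4: ⌈(5·187)/305⌉ − ⌈(4·187)/305⌉ = ⌈935/305⌉ − ⌈748/305⌉ = 4 − 3 = 1
n=5: ⌈(6·187)/305⌉ − ⌈(5·187)/305⌉ = ⌈1122/305⌉ − ⌈935/305⌉ = 4 − 4 = 0
n=6: ⌈(7·187)/305⌉ − ⌈(6·187)/305⌉ = ⌈1309/305⌉ − ⌈1122/305⌉ = 5 − 4 = 1
n=7: ⌈(8·187)/305⌉ − ⌈(7·187)/305⌉ = ⌈1496/305⌉ − ⌈1309/305⌉ = 5 − 5 = 0
n=8: ⌈(9·187)/305⌉ − ⌈(8·187)/305⌉ = ⌈1683/305⌉ − ⌈1496/305⌉ = 6 − 5 = 1
n=9: ⌈(10·187)/305⌉ − ⌈(9·187)/305⌉ = ⌈1870/305⌉ − ⌈1683/305⌉ = 7 − 6 = 1
n=10: ⌈(11·187)/305⌉ − ⌈(10·187)/305⌉ = ⌈2057/305⌉ − ⌈1870/305⌉ = 7 − 7 = 0
n=11: ⌈(12·187)/305⌉ − ⌈(11·187)/305⌉ = ⌈2244/305⌉ − ⌈2057/305⌉ = 8 − 7 = 1
n=12: ⌈(13·187)/305⌉ − ⌈(12·187)/305⌉ = ⌈2431/305⌉ − ⌈2244/305⌉ = 8 − 8 = 0
n=13: ⌈(14·187)/305⌉ − ⌈(13·187)/305⌉ = ⌈2618/305⌉ − ⌈2431/305⌉ = 9 − 8 = 1
n=14: ⌈(15·187)/305⌉ − ⌈(14·187)/305⌉ = ⌈2805/305⌉ − ⌈2618/305⌉ = 10 − 9 = 1
n=15: ⌈(16·187)/305⌉ − ⌈(15·187)/305⌉ = ⌈2992/305⌉ − ⌈2805/305⌉ = 10 − 10 = 0
n=16: ⌈(17·187)/305⌉ − ⌈(16·187)/305⌉ = ⌈3179/305⌉ − ⌈2992/305⌉ = 11 − 10 = 1
n=17: ⌈(18·187)/305⌉ − ⌈(17·187)/305⌉ = ⌈3366/305⌉ − ⌈3179/305⌉ = 12 − 11 = 1
n=18: ⌈(19·187)/305⌉ − ⌈(18·187)/305⌉ = ⌈3553/305⌉ − ⌈3366/305⌉ = 12 − 12 = 0
n=19: ⌈(20·187)/305⌉ − ⌈(19·187)/305⌉ = ⌈3740/305⌉ − ⌈3553/305⌉ = 13 − 12 = 1
n=20: ⌈(21·187)/305⌉ − ⌈(20·187)/305⌉ = ⌈3927/305⌉ − ⌈3740/305⌉ = 13 − 13 = 0
n=21: ⌈(22·187)/305⌉ − ⌈(21·187)/305⌉ = ⌈4114/305⌉ − ⌈3927/305⌉ = 14 − 13 = 1
n=22: ⌈(23·187)/305⌉ − ⌈(22·187)/305⌉ = ⌈4301/305⌉ − ⌈4114/305⌉ = 15 − 14 = 1
n=23: ⌈(24·187)/305⌉ − ⌈(23·187)/305⌉ = ⌈4488/305⌉ − ⌈4301/305⌉ = 15 − 15 = 0
n=24: ⌈(25·187)/305⌉ − ⌈(24·187)/305⌉ = ⌈4675/305⌉ − ⌈4488/305⌉ = 16 − 15 = 1
n=25: ⌈(26·187)/305⌉ − ⌈(25·187)/305⌉ = ⌈4862/305⌉ − ⌈4675/305⌉ = 16 − 16 = 0
n=26: ⌈(27·187)/305⌉ − ⌈(26·187)/305⌉ = ⌈5049/305⌉ − ⌈4862/305⌉ = 17 − 16 = 1
n=27: ⌈(28·187)/305⌉ − ⌈(27·187)/305⌉ = ⌈5236/305⌉ − ⌈5049/305⌉ = 18 − 17 = 1
n=28: ⌈(29·187)/305⌉ − ⌈(28·187)/305⌉ = ⌈5423/305⌉ − ⌈5236/305⌉ = 18 − 18 = 0
n=29: ⌈(30·187)/305⌉ − ⌈(29·187)/305⌉ = ⌈5610/305⌉ − ⌈5423/305⌉ = 19 − 18 = 1
n=30: ⌈(31·187)/305⌉ − ⌈(30·187)/305⌉ = ⌈5797/305⌉ − ⌈5610/305⌉ = 20 − 19 = 1
n=31: ⌈(32·187)/305⌉ − ⌈(31·187)/305⌉ = ⌈5984/305⌉ − ⌈5797/305⌉ = 20 − 20 = 0
n=32: ⌈(33·187)/305⌉ − ⌈(32·187)/305⌉ = ⌈6171/305⌉ − ⌈5984/305⌉ = 21 − 20 = 1
n=33: ⌈(34·187)/305⌉ − ⌈(33·187)/305⌉ = ⌈6358/305⌉ − ⌈6171/305⌉ = 21 − 21 = 0
n=34: ⌈(35·187)/305⌉ − ⌈(34·187)/305⌉ = ⌈6545/305⌉ − ⌈6358/305⌉ = 22 − 21 = 1
n=35: ⌈(36·187)/305⌉ − ⌈(35·187)/305⌉ = ⌈6732/305⌉ − ⌈6545/305⌉ = 23 − 22 = 1
n=36: ⌈(37·187)/305⌉ − ⌈(36·187)/305⌉ = ⌈6919/305⌉ − ⌈6732/305⌉ = 23 − 23 = 0
n=37: ⌈(38·187)/305⌉ − ⌈(37·187)/305⌉ = ⌈7106/305⌉ − ⌈6919/305⌉ = 24 − 23 = 1
n=38: ⌈(39·187)/305⌉ − ⌈(38·187)/305⌉ = ⌈7293/305⌉ − ⌈7106/305⌉ = 24 − 24 = 0
n=39: ⌈(40·187)/305⌉ − ⌈(39·187)/305⌉ = ⌈7480/305⌉ − ⌈7293/305⌉ = 25 − 24 = 1
n=40: ⌈(41·187)/305⌉ − ⌈(40·187)/305⌉ = ⌈7667/305⌉ − ⌈7480/305⌉ = 26 − 25 = 1
n=41: ⌈(42·187)/305⌉ − ⌈(41·187)/305⌉ = ⌈7854/305⌉ − ⌈7667/305⌉ = 26 − 26 = 0
n=42: ⌈(43·187)/305⌉ − ⌈(42·187)/305⌉ = ⌈8041/305⌉ − ⌈7854/305⌉ = 27 − 26 = 1
n=43: ⌈(44·187)/305⌉ − ⌈(43·187)/305⌉ = ⌈8228/305⌉ − ⌈8041/305⌉ = 27 − 27 = 0
n=44: ⌈(45·187)/305⌉ − ⌈(44·187)/305⌉ = ⌈8415/305⌉ − ⌈8228/305⌉ = 28 − 27 = 1
n=45: ⌈(46·187)/305⌉ − ⌈(45·187)/305⌉ = ⌈8602/305⌉ − ⌈8415/305⌉ = 29 − 28 = 1
n=46: ⌈(47·187)/305⌉ − ⌈(46·187)/305⌉ = ⌈8789/305⌉ − ⌈8602/305⌉ = 29 − 29 = 0
n=47: ⌈(48·187)/305⌉ − ⌈(47·187)/305⌉ = ⌈8976/305⌉ − ⌈8789/305⌉ = 30 − 29 = 1
n=48: ⌈(49·187)/305⌉ − ⌈(48·187)/305⌉ = ⌈9163/305⌉ − ⌈8976/305⌉ = 31 − 30 = 1
n=49: ⌈(50·187)/305⌉ − ⌈(49·187)/305⌉ = ⌈9350/305⌉ − ⌈9163/305⌉ = 31 − 31 = 0
n=50: ⌈(51·187)/305⌉ − ⌈(50·187)/305⌉ = ⌈9537/305⌉ − ⌈9350/305⌉ = 32 − 31 = 1
n=51: ⌈(52·187)/305⌉ − ⌈(51·187)/305⌉ = ⌈9724/305⌉ − ⌈9537/305⌉ = 32 − 32 = 0
n=52: ⌈(53·187)/305⌉ − ⌈(52·187)/305⌉ = ⌈9911/305⌉ − ⌈9724/305⌉ = 33 − 32 = 1
n=53: ⌈(54·187)/305⌉ − ⌈(53·187)/305⌉ = ⌈10098/305⌉ − ⌈9911/305⌉ = 34 − 33 = 1
n=54: ⌈(55·187)/305⌉ − ⌈(54·187)/305⌉ = ⌈10285/305⌉ − ⌈10098/305⌉ = 34 − 34 = 0
n=55: ⌈(56·187)/305⌉ − ⌈(55·187)/305⌉ = ⌈10472/305⌉ − ⌈10285/305⌉ = 35 − 34 = 1
n=56: ⌈(57·187)/305⌉ − ⌈(56·187)/305⌉ = ⌈10659/305⌉ − ⌈10472/305⌉ = 35 − 35 = 0
n=57: ⌈(58·187)/305⌉ − ⌈(57·187)/305⌉ = ⌈10846/305⌉ − ⌈10659/305⌉ = 36 − 35 = 1
n=58: ⌈(59·187)/305⌉ − ⌈(58·187)/305⌉ = ⌈11033/305⌉ − ⌈10846/305⌉ = 37 − 36 = 1
n=59: ⌈(60·187)/305⌉ − ⌈(59·187)/305⌉ = ⌈11220/305⌉ − ⌈11033/305⌉ = 37 − 37 = 0
n=60: ⌈(61·187)/305⌉ − ⌈(60·187)/305⌉ = ⌈11407/305⌉ − ⌈11220/305⌉ = 38 − 37 = 1
n=61: ⌈(62·187)/305⌉ − ⌈(61·187)/305⌉ = ⌈11594/305⌉ − ⌈11407/305⌉ = 39 − 38 = 1
n=62: ⌈(63·187)/305⌉ − ⌈(62·187)/305⌉ = ⌈11781/305⌉ − ⌈11594/305⌉ = 39 − 39 = 0
n=63: ⌈(64·187)/305⌉ − ⌈(63·187)/305⌉ = ⌈11968/305⌉ − ⌈11781/305⌉ = 40 − 39 = 1
n=64: ⌈(65·187)/305⌉ − ⌈(64·187)/305⌉ = ⌈12155/305⌉ − ⌈11968/305⌉ = 40 − 40 = 0
n=65: ⌈(66·187)/305⌉ − ⌈(65·187)/305⌉ = ⌈12342/305⌉ − ⌈12155/305⌉ = 41 − 40 = 1
n=66: ⌈(67·187)/305⌉ − ⌈(66·187)/305⌉ = ⌈12529/305⌉ − ⌈12342/305⌉ = 42 − 41 = 1
n=67: ⌈(68·187)/305⌉ − ⌈(67·187)/305⌉ = ⌈12716/305⌉ − ⌈12529/305⌉ = 42 − 42 = 0
n=68: ⌈(69·187)/305⌉ − ⌈(68·187)/305⌉ = ⌈12903/305⌉ − ⌈12716/305⌉ = 43 − 42 = 1
n=69: ⌈(70·187)/305⌉ − ⌈(69·187)/305⌉ = ⌈13090/305⌉ − ⌈12903/305⌉ = 43 − 43 = 0
n=70: ⌈(71·187)/305⌉ − ⌈(70·187)/305⌉ = ⌈13277/305⌉ − ⌈13090/305⌉ = 44 − 43 = 1
n=71: ⌈(72·187)/305⌉ − ⌈(71·187)/305⌉ = ⌈13464/305⌉ − ⌈13277/305⌉ = 45 − 44 = 1
n=72: ⌈(73·187)/305⌉ − ⌈(72·187)/305⌉ = ⌈13651/305⌉ − ⌈13464/305⌉ = 45 − 45 = 0
n=73: ⌈(74·187)/305⌉ − ⌈(73·187)/305⌉ = ⌈13838/305⌉ − ⌈13651/305⌉ = 46 − 45 = 1
n=74: ⌈(75·187)/305⌉ − ⌈(74·187)/305⌉ = ⌈14025/305⌉ − ⌈13838/305⌉ = 46 − 46 = 0
n=75: ⌈(76·187)/305⌉ − ⌈(75·187)/305⌉ = ⌈14212/305⌉ − ⌈14025/305⌉ = 47 − 46 = 1
n=76: ⌈(77·187)/305⌉ − ⌈(76·187)/305⌉ = ⌈14399/305⌉ − ⌈14212/305⌉ = 48 − 47 = 1
n=77: ⌈(78·187)/305⌉ − ⌈(77·187)/305⌉ = ⌈14586/305⌉ − ⌈14399/305⌉ = 48 − 48 = 0
n=78: ⌈(79·187)/305⌉ − ⌈(78·187)/305⌉ = ⌈14773/305⌉ − ⌈14586/305⌉ = 49 − 48 = 1
n=79: ⌈(80·187)/305⌉ − ⌈(79·187)/305⌉ = ⌈14960/305⌉ − ⌈14773/305⌉ = 50 − 49 = 1
n=80: ⌈(81·187)/305⌉ − ⌈(80·187)/305⌉ = ⌈15147/305⌉ − ⌈14960/305⌉ = 50 − 50 = 0
n=81: ⌈(82·187)/305⌉ − ⌈(81·187)/305⌉ = ⌈15334/305⌉ − ⌈15147/305⌉ = 51 − 50 = 1
n=82: ⌈(83·187)/305⌉ − ⌈(82·187)/305⌉ = ⌈15521/305⌉ − ⌈15334/305⌉ = 51 − 51 = 0
n=83: ⌈(84·187)/305⌉ − ⌈(83·187)/305⌉ = ⌈15708/305⌉ − ⌈15521/305⌉ = 52 − 51 = 1
n=84: ⌈(85·187)/305⌉ − ⌈(84·187)/305⌉ = ⌈15895/305⌉ − ⌈15708/305⌉ = 53 − 52 = 1
n=85: ⌈(86·187)/305⌉ − ⌈(85·187)/305⌉ = ⌈16082/305⌉ − ⌈15895/305⌉ = 53 − 53 = 0
n=86: ⌈(87·187)/305⌉ − ⌈(86·187)/305⌉ = ⌈16269/305⌉ − ⌈16082/305⌉ = 54 − 53 = 1
n=87: ⌈(88·187)/305⌉ − ⌈(87·187)/305⌉ = ⌈16456/305⌉ − ⌈16269/305⌉ = 54 − 54 = 0
n=88: ⌈(89·187)/305⌉ − ⌈(88·187)/305⌉ = ⌈16643/305⌉ − ⌈16456/305⌉ = 55 − 54 = 1
n=89: ⌈(90·187)/305⌉ − ⌈(89·187)/305⌉ = ⌈16830/305⌉ − ⌈16643/305⌉ = 56 − 55 = 1
n=90: ⌈(91·187)/305⌉ − ⌈(90·187)/305⌉ = ⌈17017/305⌉ − ⌈16830/305⌉ = 56 − 56 = 0
n=91: ⌈(92·187)/305⌉ − ⌈(91·187)/305⌉ = ⌈17204/305⌉ − ⌈17017/305⌉ = 57 − 56 = 1
n=92: ⌈(93·187)/305⌉ − ⌈(92·187)/305⌉ = ⌈17391/305⌉ − ⌈17204/305⌉ = 58 − 57 = 1
n=93: ⌈(94·187)/305⌉ − ⌈(93·187)/305⌉ = ⌈17578/305⌉ − ⌈17391/305⌉ = 58 − 58 = 0
n=94: ⌈(95·187)/305⌉ − ⌈(94·187)/305⌉ = ⌈17765/305⌉ − ⌈17578/305⌉ = 59 − 58 = 1
n=95: ⌈(96·187)/305⌉ − ⌈(95·187)/305⌉ = ⌈17952/305⌉ − ⌈17765/305⌉ = 59 − 59 = 0
n=96: ⌈(97·187)/305⌉ − ⌈(96·187)/305⌉ = ⌈18139/305⌉ − ⌈17952/305⌉ = 60 − 59 = 1


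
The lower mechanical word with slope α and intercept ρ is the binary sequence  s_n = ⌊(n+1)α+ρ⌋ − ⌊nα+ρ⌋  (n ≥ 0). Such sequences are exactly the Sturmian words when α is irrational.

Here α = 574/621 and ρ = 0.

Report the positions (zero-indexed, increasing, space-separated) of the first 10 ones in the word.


n=0: ⌊574/621⌋−⌊0/621⌋ = 0−0 = 0
n=1: ⌊1148/621⌋−⌊574/621⌋ = 1−0 = 1  ← one
n=2: ⌊1722/621⌋−⌊1148/621⌋ = 2−1 = 1  ← one
n=3: ⌊2296/621⌋−⌊1722/621⌋ = 3−2 = 1  ← one
n=4: ⌊2870/621⌋−⌊2296/621⌋ = 4−3 = 1  ← one
n=5: ⌊3444/621⌋−⌊2870/621⌋ = 5−4 = 1  ← one
n=6: ⌊4018/621⌋−⌊3444/621⌋ = 6−5 = 1  ← one
n=7: ⌊4592/621⌋−⌊4018/621⌋ = 7−6 = 1  ← one
n=8: ⌊5166/621⌋−⌊4592/621⌋ = 8−7 = 1  ← one
n=9: ⌊5740/621⌋−⌊5166/621⌋ = 9−8 = 1  ← one
n=10: ⌊6314/621⌋−⌊5740/621⌋ = 10−9 = 1  ← one
positions of the first 10 ones: 1 2 3 4 5 6 7 8 9 10

1 2 3 4 5 6 7 8 9 10
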